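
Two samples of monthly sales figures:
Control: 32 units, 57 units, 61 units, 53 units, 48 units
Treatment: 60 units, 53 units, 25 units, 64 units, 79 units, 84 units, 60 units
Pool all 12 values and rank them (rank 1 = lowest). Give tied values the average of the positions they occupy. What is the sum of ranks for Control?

Sorted (ascending): 25, 32, 48, 53, 53, 57, 60, 60, 61, 64, 79, 84
The 2 values of 53 occupy positions 4–5 → average rank (4+5)/2 = 4.5.
The 2 values of 60 occupy positions 7–8 → average rank (7+8)/2 = 7.5.
Control values → pooled ranks: 32→2, 57→6, 61→9, 53→4.5, 48→3
Rank sum = 2 + 6 + 9 + 4.5 + 3 = 24.5

24.5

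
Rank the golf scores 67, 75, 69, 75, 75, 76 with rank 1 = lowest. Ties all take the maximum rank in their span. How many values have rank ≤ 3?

2

Sorted (ascending): 67, 69, 75, 75, 75, 76
The 3 values of 75 occupy positions 3–5 → each gets rank 5.
Ranks ≤ 3: {1, 2} → 2 values.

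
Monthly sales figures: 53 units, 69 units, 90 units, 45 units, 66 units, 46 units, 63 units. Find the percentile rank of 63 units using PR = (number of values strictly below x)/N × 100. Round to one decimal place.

N = 7.
Strictly below 63: 3. Equal to 63: 1.
PR = 3/7 × 100 = 42.9

42.9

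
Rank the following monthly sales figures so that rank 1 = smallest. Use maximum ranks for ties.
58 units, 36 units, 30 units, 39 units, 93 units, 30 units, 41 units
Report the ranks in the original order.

6, 3, 2, 4, 7, 2, 5

Sorted (ascending): 30, 30, 36, 39, 41, 58, 93
The 2 values of 30 occupy positions 1–2 → each gets rank 2.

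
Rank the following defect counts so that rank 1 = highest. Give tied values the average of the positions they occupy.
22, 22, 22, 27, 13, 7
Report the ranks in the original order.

Sorted (descending): 27, 22, 22, 22, 13, 7
The 3 values of 22 occupy positions 2–4 → average rank 3.

3, 3, 3, 1, 5, 6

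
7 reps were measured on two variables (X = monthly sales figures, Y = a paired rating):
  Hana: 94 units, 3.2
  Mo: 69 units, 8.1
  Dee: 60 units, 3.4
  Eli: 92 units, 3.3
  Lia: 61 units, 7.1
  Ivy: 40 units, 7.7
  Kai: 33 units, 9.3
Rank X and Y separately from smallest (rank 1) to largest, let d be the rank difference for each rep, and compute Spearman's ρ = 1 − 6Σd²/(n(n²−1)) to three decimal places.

-0.750

Ranks of variable 1: 7, 5, 3, 6, 4, 2, 1
Ranks of variable 2: 1, 6, 3, 2, 4, 5, 7
d = r₁ − r₂: 6, -1, 0, 4, 0, -3, -6
d²: 36, 1, 0, 16, 0, 9, 36; Σd² = 98
ρ = 1 − 6·98/(7·48) = 1 − 588/336 = -0.750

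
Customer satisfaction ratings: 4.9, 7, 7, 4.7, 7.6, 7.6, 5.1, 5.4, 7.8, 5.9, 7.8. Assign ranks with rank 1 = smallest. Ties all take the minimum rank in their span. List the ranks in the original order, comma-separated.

Sorted (ascending): 4.7, 4.9, 5.1, 5.4, 5.9, 7, 7, 7.6, 7.6, 7.8, 7.8
The 2 values of 7 occupy positions 6–7 → each gets rank 6.
The 2 values of 7.6 occupy positions 8–9 → each gets rank 8.
The 2 values of 7.8 occupy positions 10–11 → each gets rank 10.

2, 6, 6, 1, 8, 8, 3, 4, 10, 5, 10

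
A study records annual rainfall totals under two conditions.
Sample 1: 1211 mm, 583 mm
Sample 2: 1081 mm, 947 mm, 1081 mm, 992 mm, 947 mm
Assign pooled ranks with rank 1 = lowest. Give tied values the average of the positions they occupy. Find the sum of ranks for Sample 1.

Sorted (ascending): 583, 947, 947, 992, 1081, 1081, 1211
The 2 values of 947 occupy positions 2–3 → average rank (2+3)/2 = 2.5.
The 2 values of 1081 occupy positions 5–6 → average rank (5+6)/2 = 5.5.
Sample 1 values → pooled ranks: 1211→7, 583→1
Rank sum = 7 + 1 = 8

8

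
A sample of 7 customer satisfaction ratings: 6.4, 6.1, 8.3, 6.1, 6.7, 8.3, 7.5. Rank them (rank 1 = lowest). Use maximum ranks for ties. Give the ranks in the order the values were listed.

Sorted (ascending): 6.1, 6.1, 6.4, 6.7, 7.5, 8.3, 8.3
The 2 values of 6.1 occupy positions 1–2 → each gets rank 2.
The 2 values of 8.3 occupy positions 6–7 → each gets rank 7.

3, 2, 7, 2, 4, 7, 5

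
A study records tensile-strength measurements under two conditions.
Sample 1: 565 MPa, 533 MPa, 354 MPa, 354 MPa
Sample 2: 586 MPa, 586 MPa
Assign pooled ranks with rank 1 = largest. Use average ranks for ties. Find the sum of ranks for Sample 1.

18

Sorted (descending): 586, 586, 565, 533, 354, 354
The 2 values of 586 occupy positions 1–2 → average rank (1+2)/2 = 1.5.
The 2 values of 354 occupy positions 5–6 → average rank (5+6)/2 = 5.5.
Sample 1 values → pooled ranks: 565→3, 533→4, 354→5.5, 354→5.5
Rank sum = 3 + 4 + 5.5 + 5.5 = 18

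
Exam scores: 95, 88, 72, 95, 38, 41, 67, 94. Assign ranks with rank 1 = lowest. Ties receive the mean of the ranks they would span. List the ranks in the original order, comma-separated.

Sorted (ascending): 38, 41, 67, 72, 88, 94, 95, 95
The 2 values of 95 occupy positions 7–8 → average rank (7+8)/2 = 7.5.

7.5, 5, 4, 7.5, 1, 2, 3, 6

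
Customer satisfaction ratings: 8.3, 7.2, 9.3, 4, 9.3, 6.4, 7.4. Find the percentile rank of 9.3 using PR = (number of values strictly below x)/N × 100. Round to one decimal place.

N = 7.
Strictly below 9.3: 5. Equal to 9.3: 2.
PR = 5/7 × 100 = 71.4

71.4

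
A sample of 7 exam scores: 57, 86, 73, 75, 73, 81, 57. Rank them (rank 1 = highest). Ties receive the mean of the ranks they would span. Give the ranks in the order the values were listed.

Sorted (descending): 86, 81, 75, 73, 73, 57, 57
The 2 values of 73 occupy positions 4–5 → average rank (4+5)/2 = 4.5.
The 2 values of 57 occupy positions 6–7 → average rank (6+7)/2 = 6.5.

6.5, 1, 4.5, 3, 4.5, 2, 6.5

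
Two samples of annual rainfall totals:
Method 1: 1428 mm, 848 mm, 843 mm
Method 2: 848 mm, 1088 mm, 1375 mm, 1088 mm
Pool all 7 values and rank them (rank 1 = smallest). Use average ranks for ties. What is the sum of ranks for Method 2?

Sorted (ascending): 843, 848, 848, 1088, 1088, 1375, 1428
The 2 values of 848 occupy positions 2–3 → average rank (2+3)/2 = 2.5.
The 2 values of 1088 occupy positions 4–5 → average rank (4+5)/2 = 4.5.
Method 2 values → pooled ranks: 848→2.5, 1088→4.5, 1375→6, 1088→4.5
Rank sum = 2.5 + 4.5 + 6 + 4.5 = 17.5

17.5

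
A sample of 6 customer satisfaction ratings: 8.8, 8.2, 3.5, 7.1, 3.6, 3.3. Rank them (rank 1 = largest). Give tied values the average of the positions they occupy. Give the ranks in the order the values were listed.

1, 2, 5, 3, 4, 6

Sorted (descending): 8.8, 8.2, 7.1, 3.6, 3.5, 3.3
No ties — each value takes its position as its rank.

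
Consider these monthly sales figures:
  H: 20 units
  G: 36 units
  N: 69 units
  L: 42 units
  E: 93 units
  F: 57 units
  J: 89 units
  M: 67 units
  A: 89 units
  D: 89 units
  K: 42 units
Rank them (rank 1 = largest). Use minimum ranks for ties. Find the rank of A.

Sorted (descending): 93, 89, 89, 89, 69, 67, 57, 42, 42, 36, 20
The 3 values of 89 occupy positions 2–4 → each gets rank 2.
The 2 values of 42 occupy positions 8–9 → each gets rank 8.
A has value 89 units → rank 2.

2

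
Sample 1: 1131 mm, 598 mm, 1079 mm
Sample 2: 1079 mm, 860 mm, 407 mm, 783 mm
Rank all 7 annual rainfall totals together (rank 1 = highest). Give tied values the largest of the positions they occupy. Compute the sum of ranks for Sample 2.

Sorted (descending): 1131, 1079, 1079, 860, 783, 598, 407
The 2 values of 1079 occupy positions 2–3 → each gets rank 3.
Sample 2 values → pooled ranks: 1079→3, 860→4, 407→7, 783→5
Rank sum = 3 + 4 + 7 + 5 = 19

19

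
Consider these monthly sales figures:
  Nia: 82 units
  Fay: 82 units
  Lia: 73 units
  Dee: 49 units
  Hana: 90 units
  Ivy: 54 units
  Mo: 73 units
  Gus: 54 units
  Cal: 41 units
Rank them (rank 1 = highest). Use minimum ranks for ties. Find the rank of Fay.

2

Sorted (descending): 90, 82, 82, 73, 73, 54, 54, 49, 41
The 2 values of 82 occupy positions 2–3 → each gets rank 2.
The 2 values of 73 occupy positions 4–5 → each gets rank 4.
The 2 values of 54 occupy positions 6–7 → each gets rank 6.
Fay has value 82 units → rank 2.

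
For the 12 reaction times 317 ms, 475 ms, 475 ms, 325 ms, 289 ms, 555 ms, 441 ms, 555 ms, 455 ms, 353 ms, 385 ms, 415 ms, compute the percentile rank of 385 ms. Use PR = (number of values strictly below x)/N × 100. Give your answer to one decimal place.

33.3

N = 12.
Strictly below 385: 4. Equal to 385: 1.
PR = 4/12 × 100 = 33.3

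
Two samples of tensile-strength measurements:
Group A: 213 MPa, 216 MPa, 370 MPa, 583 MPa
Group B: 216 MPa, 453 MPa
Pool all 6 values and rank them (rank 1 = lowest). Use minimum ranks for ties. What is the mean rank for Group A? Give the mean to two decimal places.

3.25

Sorted (ascending): 213, 216, 216, 370, 453, 583
The 2 values of 216 occupy positions 2–3 → each gets rank 2.
Group A values → pooled ranks: 213→1, 216→2, 370→4, 583→6
Mean rank = (1 + 2 + 4 + 6) / 4 = 3.25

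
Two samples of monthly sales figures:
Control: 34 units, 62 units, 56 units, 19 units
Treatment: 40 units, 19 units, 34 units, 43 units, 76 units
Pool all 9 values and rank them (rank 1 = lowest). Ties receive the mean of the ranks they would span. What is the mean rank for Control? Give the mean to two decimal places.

Sorted (ascending): 19, 19, 34, 34, 40, 43, 56, 62, 76
The 2 values of 19 occupy positions 1–2 → average rank (1+2)/2 = 1.5.
The 2 values of 34 occupy positions 3–4 → average rank (3+4)/2 = 3.5.
Control values → pooled ranks: 34→3.5, 62→8, 56→7, 19→1.5
Mean rank = (3.5 + 8 + 7 + 1.5) / 4 = 5.00

5.00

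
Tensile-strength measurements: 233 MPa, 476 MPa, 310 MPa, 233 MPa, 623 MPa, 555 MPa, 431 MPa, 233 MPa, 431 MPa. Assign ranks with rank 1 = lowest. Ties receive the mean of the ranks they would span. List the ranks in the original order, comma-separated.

2, 7, 4, 2, 9, 8, 5.5, 2, 5.5

Sorted (ascending): 233, 233, 233, 310, 431, 431, 476, 555, 623
The 3 values of 233 occupy positions 1–3 → average rank 2.
The 2 values of 431 occupy positions 5–6 → average rank (5+6)/2 = 5.5.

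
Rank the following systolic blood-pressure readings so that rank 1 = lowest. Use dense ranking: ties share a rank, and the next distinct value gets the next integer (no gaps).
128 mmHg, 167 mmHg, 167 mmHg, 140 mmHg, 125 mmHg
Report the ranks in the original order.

2, 4, 4, 3, 1

Sorted (ascending): 125, 128, 140, 167, 167
The 2 values of 167 share dense rank 4.
Remaining distinct values take the next consecutive integers.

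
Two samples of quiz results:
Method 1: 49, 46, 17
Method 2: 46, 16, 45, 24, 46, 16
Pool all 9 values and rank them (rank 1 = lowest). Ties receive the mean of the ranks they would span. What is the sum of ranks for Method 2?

Sorted (ascending): 16, 16, 17, 24, 45, 46, 46, 46, 49
The 2 values of 16 occupy positions 1–2 → average rank (1+2)/2 = 1.5.
The 3 values of 46 occupy positions 6–8 → average rank 7.
Method 2 values → pooled ranks: 46→7, 16→1.5, 45→5, 24→4, 46→7, 16→1.5
Rank sum = 7 + 1.5 + 5 + 4 + 7 + 1.5 = 26

26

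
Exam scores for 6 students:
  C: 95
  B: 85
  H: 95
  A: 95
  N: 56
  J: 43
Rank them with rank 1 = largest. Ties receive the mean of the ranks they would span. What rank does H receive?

Sorted (descending): 95, 95, 95, 85, 56, 43
The 3 values of 95 occupy positions 1–3 → average rank 2.
H has value 95 → rank 2.

2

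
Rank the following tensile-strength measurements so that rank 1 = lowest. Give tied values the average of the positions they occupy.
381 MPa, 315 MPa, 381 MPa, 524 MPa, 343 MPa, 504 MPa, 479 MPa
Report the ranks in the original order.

3.5, 1, 3.5, 7, 2, 6, 5

Sorted (ascending): 315, 343, 381, 381, 479, 504, 524
The 2 values of 381 occupy positions 3–4 → average rank (3+4)/2 = 3.5.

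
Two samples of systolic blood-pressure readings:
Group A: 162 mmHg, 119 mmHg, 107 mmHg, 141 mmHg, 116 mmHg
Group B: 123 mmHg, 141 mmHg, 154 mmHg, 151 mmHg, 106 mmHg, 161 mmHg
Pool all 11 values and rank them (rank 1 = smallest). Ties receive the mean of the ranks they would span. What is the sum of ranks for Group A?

Sorted (ascending): 106, 107, 116, 119, 123, 141, 141, 151, 154, 161, 162
The 2 values of 141 occupy positions 6–7 → average rank (6+7)/2 = 6.5.
Group A values → pooled ranks: 162→11, 119→4, 107→2, 141→6.5, 116→3
Rank sum = 11 + 4 + 2 + 6.5 + 3 = 26.5

26.5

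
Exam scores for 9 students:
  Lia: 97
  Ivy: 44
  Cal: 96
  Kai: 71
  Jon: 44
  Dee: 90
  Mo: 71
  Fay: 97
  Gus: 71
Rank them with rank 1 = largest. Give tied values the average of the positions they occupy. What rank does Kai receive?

Sorted (descending): 97, 97, 96, 90, 71, 71, 71, 44, 44
The 2 values of 97 occupy positions 1–2 → average rank (1+2)/2 = 1.5.
The 3 values of 71 occupy positions 5–7 → average rank 6.
The 2 values of 44 occupy positions 8–9 → average rank (8+9)/2 = 8.5.
Kai has value 71 → rank 6.

6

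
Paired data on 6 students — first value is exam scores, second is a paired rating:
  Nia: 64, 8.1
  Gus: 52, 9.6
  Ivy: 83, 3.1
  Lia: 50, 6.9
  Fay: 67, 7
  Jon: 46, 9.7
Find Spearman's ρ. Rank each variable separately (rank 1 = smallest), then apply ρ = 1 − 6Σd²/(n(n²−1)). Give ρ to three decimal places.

-0.657

Ranks of variable 1: 4, 3, 6, 2, 5, 1
Ranks of variable 2: 4, 5, 1, 2, 3, 6
d = r₁ − r₂: 0, -2, 5, 0, 2, -5
d²: 0, 4, 25, 0, 4, 25; Σd² = 58
ρ = 1 − 6·58/(6·35) = 1 − 348/210 = -0.657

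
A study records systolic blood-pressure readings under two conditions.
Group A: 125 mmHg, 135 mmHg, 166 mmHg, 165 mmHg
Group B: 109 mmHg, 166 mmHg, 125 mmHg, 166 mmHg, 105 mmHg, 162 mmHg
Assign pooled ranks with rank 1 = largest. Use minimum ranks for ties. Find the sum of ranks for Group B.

33

Sorted (descending): 166, 166, 166, 165, 162, 135, 125, 125, 109, 105
The 3 values of 166 occupy positions 1–3 → each gets rank 1.
The 2 values of 125 occupy positions 7–8 → each gets rank 7.
Group B values → pooled ranks: 109→9, 166→1, 125→7, 166→1, 105→10, 162→5
Rank sum = 9 + 1 + 7 + 1 + 10 + 5 = 33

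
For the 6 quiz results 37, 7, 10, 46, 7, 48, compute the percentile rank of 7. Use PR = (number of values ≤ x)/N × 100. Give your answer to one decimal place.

33.3

N = 6.
Strictly below 7: 0. Equal to 7: 2.
PR = 2/6 × 100 = 33.3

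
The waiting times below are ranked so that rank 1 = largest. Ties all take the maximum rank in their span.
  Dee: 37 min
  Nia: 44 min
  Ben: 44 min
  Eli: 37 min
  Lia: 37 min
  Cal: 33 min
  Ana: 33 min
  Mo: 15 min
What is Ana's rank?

Sorted (descending): 44, 44, 37, 37, 37, 33, 33, 15
The 2 values of 44 occupy positions 1–2 → each gets rank 2.
The 3 values of 37 occupy positions 3–5 → each gets rank 5.
The 2 values of 33 occupy positions 6–7 → each gets rank 7.
Ana has value 33 min → rank 7.

7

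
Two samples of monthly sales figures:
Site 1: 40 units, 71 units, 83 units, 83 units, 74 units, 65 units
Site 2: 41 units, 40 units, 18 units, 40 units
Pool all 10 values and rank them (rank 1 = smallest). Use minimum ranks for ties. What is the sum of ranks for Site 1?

41

Sorted (ascending): 18, 40, 40, 40, 41, 65, 71, 74, 83, 83
The 3 values of 40 occupy positions 2–4 → each gets rank 2.
The 2 values of 83 occupy positions 9–10 → each gets rank 9.
Site 1 values → pooled ranks: 40→2, 71→7, 83→9, 83→9, 74→8, 65→6
Rank sum = 2 + 7 + 9 + 9 + 8 + 6 = 41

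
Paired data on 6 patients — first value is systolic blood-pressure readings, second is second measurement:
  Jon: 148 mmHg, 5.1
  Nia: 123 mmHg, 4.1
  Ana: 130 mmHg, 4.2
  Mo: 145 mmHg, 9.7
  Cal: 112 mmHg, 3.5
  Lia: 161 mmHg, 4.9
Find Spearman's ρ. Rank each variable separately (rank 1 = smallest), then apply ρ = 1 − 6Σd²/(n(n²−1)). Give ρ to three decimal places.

Ranks of variable 1: 5, 2, 3, 4, 1, 6
Ranks of variable 2: 5, 2, 3, 6, 1, 4
d = r₁ − r₂: 0, 0, 0, -2, 0, 2
d²: 0, 0, 0, 4, 0, 4; Σd² = 8
ρ = 1 − 6·8/(6·35) = 1 − 48/210 = 0.771

0.771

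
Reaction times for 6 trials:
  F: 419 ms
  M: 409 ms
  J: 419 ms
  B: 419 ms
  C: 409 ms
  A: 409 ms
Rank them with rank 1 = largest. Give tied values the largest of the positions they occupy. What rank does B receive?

Sorted (descending): 419, 419, 419, 409, 409, 409
The 3 values of 419 occupy positions 1–3 → each gets rank 3.
The 3 values of 409 occupy positions 4–6 → each gets rank 6.
B has value 419 ms → rank 3.

3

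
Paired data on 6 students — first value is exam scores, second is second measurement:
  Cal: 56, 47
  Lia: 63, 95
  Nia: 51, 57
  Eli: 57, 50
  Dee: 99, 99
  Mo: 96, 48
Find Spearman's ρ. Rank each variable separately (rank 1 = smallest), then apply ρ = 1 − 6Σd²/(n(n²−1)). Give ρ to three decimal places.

0.429

Ranks of variable 1: 2, 4, 1, 3, 6, 5
Ranks of variable 2: 1, 5, 4, 3, 6, 2
d = r₁ − r₂: 1, -1, -3, 0, 0, 3
d²: 1, 1, 9, 0, 0, 9; Σd² = 20
ρ = 1 − 6·20/(6·35) = 1 − 120/210 = 0.429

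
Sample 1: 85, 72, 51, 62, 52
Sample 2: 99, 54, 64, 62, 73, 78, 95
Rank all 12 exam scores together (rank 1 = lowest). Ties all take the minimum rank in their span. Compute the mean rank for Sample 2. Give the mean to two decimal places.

Sorted (ascending): 51, 52, 54, 62, 62, 64, 72, 73, 78, 85, 95, 99
The 2 values of 62 occupy positions 4–5 → each gets rank 4.
Sample 2 values → pooled ranks: 99→12, 54→3, 64→6, 62→4, 73→8, 78→9, 95→11
Mean rank = (12 + 3 + 6 + 4 + 8 + 9 + 11) / 7 = 7.57

7.57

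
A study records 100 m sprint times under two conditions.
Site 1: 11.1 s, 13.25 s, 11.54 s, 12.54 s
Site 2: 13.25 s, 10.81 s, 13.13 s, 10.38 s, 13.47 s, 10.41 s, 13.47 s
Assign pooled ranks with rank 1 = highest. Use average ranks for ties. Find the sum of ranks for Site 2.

Sorted (descending): 13.47, 13.47, 13.25, 13.25, 13.13, 12.54, 11.54, 11.1, 10.81, 10.41, 10.38
The 2 values of 13.47 occupy positions 1–2 → average rank (1+2)/2 = 1.5.
The 2 values of 13.25 occupy positions 3–4 → average rank (3+4)/2 = 3.5.
Site 2 values → pooled ranks: 13.25→3.5, 10.81→9, 13.13→5, 10.38→11, 13.47→1.5, 10.41→10, 13.47→1.5
Rank sum = 3.5 + 9 + 5 + 11 + 1.5 + 10 + 1.5 = 41.5

41.5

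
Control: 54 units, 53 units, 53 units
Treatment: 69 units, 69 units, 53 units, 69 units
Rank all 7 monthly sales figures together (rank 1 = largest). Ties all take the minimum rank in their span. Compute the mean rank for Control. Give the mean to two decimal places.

4.67

Sorted (descending): 69, 69, 69, 54, 53, 53, 53
The 3 values of 69 occupy positions 1–3 → each gets rank 1.
The 3 values of 53 occupy positions 5–7 → each gets rank 5.
Control values → pooled ranks: 54→4, 53→5, 53→5
Mean rank = (4 + 5 + 5) / 3 = 4.67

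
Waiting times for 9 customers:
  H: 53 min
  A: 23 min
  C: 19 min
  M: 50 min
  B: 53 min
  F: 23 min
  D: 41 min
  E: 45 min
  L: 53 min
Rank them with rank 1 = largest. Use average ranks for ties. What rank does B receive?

Sorted (descending): 53, 53, 53, 50, 45, 41, 23, 23, 19
The 3 values of 53 occupy positions 1–3 → average rank 2.
The 2 values of 23 occupy positions 7–8 → average rank (7+8)/2 = 7.5.
B has value 53 min → rank 2.

2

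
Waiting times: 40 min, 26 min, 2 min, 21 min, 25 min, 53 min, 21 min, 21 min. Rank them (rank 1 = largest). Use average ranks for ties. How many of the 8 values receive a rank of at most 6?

7

Sorted (descending): 53, 40, 26, 25, 21, 21, 21, 2
The 3 values of 21 occupy positions 5–7 → average rank 6.
Ranks ≤ 6: {1, 2, 3, 4, 6, 6, 6} → 7 values.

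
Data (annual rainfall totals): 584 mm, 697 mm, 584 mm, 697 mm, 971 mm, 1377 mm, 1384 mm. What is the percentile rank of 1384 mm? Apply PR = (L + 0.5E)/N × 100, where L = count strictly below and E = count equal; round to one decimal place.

92.9

N = 7.
Strictly below 1384: 6. Equal to 1384: 1.
PR = (6 + 0.5·1)/7 × 100 = 92.9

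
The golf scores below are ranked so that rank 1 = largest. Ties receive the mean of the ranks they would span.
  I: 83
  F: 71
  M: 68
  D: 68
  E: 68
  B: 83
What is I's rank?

1.5

Sorted (descending): 83, 83, 71, 68, 68, 68
The 2 values of 83 occupy positions 1–2 → average rank (1+2)/2 = 1.5.
The 3 values of 68 occupy positions 4–6 → average rank 5.
I has value 83 → rank 1.5.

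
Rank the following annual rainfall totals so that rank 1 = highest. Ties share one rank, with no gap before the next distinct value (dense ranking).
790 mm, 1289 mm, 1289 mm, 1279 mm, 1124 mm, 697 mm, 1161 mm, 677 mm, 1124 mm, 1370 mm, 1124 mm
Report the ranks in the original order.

6, 2, 2, 3, 5, 7, 4, 8, 5, 1, 5

Sorted (descending): 1370, 1289, 1289, 1279, 1161, 1124, 1124, 1124, 790, 697, 677
The 2 values of 1289 share dense rank 2.
The 3 values of 1124 share dense rank 5.
Remaining distinct values take the next consecutive integers.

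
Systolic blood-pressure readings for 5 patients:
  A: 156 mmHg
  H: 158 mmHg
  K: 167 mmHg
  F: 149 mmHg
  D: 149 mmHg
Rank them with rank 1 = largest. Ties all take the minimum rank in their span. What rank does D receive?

Sorted (descending): 167, 158, 156, 149, 149
The 2 values of 149 occupy positions 4–5 → each gets rank 4.
D has value 149 mmHg → rank 4.

4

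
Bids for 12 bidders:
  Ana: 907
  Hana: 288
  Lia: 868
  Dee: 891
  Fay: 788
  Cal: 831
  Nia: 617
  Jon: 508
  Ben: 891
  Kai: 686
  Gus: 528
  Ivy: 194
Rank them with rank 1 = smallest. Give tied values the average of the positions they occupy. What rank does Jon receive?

3

Sorted (ascending): 194, 288, 508, 528, 617, 686, 788, 831, 868, 891, 891, 907
The 2 values of 891 occupy positions 10–11 → average rank (10+11)/2 = 10.5.
Jon has value 508 → rank 3.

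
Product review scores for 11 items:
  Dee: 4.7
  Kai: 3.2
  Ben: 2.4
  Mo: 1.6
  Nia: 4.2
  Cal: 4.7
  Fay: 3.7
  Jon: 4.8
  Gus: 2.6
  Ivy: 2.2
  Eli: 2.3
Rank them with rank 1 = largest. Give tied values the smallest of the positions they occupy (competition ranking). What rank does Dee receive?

Sorted (descending): 4.8, 4.7, 4.7, 4.2, 3.7, 3.2, 2.6, 2.4, 2.3, 2.2, 1.6
The 2 values of 4.7 occupy positions 2–3 → each gets rank 2.
Dee has value 4.7 → rank 2.

2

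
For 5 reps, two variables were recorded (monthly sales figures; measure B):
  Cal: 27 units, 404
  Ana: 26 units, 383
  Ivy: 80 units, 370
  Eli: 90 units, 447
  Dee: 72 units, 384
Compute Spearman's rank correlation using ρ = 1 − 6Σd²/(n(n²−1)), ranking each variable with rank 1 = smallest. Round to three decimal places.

0.300

Ranks of variable 1: 2, 1, 4, 5, 3
Ranks of variable 2: 4, 2, 1, 5, 3
d = r₁ − r₂: -2, -1, 3, 0, 0
d²: 4, 1, 9, 0, 0; Σd² = 14
ρ = 1 − 6·14/(5·24) = 1 − 84/120 = 0.300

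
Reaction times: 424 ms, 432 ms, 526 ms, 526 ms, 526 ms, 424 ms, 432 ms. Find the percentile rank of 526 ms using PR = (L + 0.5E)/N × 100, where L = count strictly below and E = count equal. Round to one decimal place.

N = 7.
Strictly below 526: 4. Equal to 526: 3.
PR = (4 + 0.5·3)/7 × 100 = 78.6

78.6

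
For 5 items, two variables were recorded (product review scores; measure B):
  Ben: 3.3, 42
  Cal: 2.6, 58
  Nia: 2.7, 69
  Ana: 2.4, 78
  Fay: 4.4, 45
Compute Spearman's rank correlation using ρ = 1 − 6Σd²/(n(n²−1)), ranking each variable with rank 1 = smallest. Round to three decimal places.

Ranks of variable 1: 4, 2, 3, 1, 5
Ranks of variable 2: 1, 3, 4, 5, 2
d = r₁ − r₂: 3, -1, -1, -4, 3
d²: 9, 1, 1, 16, 9; Σd² = 36
ρ = 1 − 6·36/(5·24) = 1 − 216/120 = -0.800

-0.800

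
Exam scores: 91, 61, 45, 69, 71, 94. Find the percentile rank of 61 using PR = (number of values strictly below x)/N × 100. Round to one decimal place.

16.7

N = 6.
Strictly below 61: 1. Equal to 61: 1.
PR = 1/6 × 100 = 16.7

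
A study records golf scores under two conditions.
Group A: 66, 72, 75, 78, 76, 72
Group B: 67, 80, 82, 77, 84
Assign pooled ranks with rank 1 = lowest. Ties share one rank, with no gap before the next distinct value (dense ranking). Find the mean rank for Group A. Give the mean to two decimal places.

Sorted (ascending): 66, 67, 72, 72, 75, 76, 77, 78, 80, 82, 84
The 2 values of 72 share dense rank 3.
Remaining distinct values take the next consecutive integers.
Group A values → pooled ranks: 66→1, 72→3, 75→4, 78→7, 76→5, 72→3
Mean rank = (1 + 3 + 4 + 7 + 5 + 3) / 6 = 3.83

3.83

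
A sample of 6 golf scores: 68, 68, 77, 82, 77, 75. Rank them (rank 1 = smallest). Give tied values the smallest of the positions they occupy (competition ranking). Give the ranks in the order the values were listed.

1, 1, 4, 6, 4, 3

Sorted (ascending): 68, 68, 75, 77, 77, 82
The 2 values of 68 occupy positions 1–2 → each gets rank 1.
The 2 values of 77 occupy positions 4–5 → each gets rank 4.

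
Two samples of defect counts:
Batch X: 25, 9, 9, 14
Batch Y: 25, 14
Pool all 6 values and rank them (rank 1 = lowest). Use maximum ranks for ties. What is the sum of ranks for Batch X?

Sorted (ascending): 9, 9, 14, 14, 25, 25
The 2 values of 9 occupy positions 1–2 → each gets rank 2.
The 2 values of 14 occupy positions 3–4 → each gets rank 4.
The 2 values of 25 occupy positions 5–6 → each gets rank 6.
Batch X values → pooled ranks: 25→6, 9→2, 9→2, 14→4
Rank sum = 6 + 2 + 2 + 4 = 14

14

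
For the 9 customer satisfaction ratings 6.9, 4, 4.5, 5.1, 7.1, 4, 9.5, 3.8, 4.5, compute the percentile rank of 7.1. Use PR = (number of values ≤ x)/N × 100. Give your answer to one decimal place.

N = 9.
Strictly below 7.1: 7. Equal to 7.1: 1.
PR = 8/9 × 100 = 88.9

88.9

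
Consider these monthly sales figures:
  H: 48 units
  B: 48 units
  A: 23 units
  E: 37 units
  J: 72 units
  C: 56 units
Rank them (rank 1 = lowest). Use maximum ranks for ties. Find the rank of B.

Sorted (ascending): 23, 37, 48, 48, 56, 72
The 2 values of 48 occupy positions 3–4 → each gets rank 4.
B has value 48 units → rank 4.

4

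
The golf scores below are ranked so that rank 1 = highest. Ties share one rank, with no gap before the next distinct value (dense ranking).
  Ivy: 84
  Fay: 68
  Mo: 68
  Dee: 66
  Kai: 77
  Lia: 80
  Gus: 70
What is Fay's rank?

5

Sorted (descending): 84, 80, 77, 70, 68, 68, 66
The 2 values of 68 share dense rank 5.
Remaining distinct values take the next consecutive integers.
Fay has value 68 → rank 5.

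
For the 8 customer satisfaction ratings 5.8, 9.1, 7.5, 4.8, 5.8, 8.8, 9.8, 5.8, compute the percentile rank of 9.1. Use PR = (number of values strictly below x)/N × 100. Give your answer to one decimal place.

75.0

N = 8.
Strictly below 9.1: 6. Equal to 9.1: 1.
PR = 6/8 × 100 = 75.0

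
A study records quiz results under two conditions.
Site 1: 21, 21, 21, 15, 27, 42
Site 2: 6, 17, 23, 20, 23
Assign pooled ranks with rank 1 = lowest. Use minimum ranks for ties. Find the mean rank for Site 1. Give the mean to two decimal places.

6.33

Sorted (ascending): 6, 15, 17, 20, 21, 21, 21, 23, 23, 27, 42
The 3 values of 21 occupy positions 5–7 → each gets rank 5.
The 2 values of 23 occupy positions 8–9 → each gets rank 8.
Site 1 values → pooled ranks: 21→5, 21→5, 21→5, 15→2, 27→10, 42→11
Mean rank = (5 + 5 + 5 + 2 + 10 + 11) / 6 = 6.33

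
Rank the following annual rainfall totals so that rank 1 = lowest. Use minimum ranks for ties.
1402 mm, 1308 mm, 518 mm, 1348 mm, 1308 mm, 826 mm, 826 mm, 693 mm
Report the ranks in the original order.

Sorted (ascending): 518, 693, 826, 826, 1308, 1308, 1348, 1402
The 2 values of 826 occupy positions 3–4 → each gets rank 3.
The 2 values of 1308 occupy positions 5–6 → each gets rank 5.

8, 5, 1, 7, 5, 3, 3, 2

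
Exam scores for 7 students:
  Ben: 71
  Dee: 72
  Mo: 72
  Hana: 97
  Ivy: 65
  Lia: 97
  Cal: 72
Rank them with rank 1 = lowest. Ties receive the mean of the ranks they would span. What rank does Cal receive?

4

Sorted (ascending): 65, 71, 72, 72, 72, 97, 97
The 3 values of 72 occupy positions 3–5 → average rank 4.
The 2 values of 97 occupy positions 6–7 → average rank (6+7)/2 = 6.5.
Cal has value 72 → rank 4.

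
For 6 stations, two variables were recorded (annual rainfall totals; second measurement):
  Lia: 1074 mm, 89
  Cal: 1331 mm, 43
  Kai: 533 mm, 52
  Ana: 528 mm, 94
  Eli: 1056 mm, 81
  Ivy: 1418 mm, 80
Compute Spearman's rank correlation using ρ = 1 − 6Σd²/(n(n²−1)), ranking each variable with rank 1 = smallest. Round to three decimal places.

-0.486

Ranks of variable 1: 4, 5, 2, 1, 3, 6
Ranks of variable 2: 5, 1, 2, 6, 4, 3
d = r₁ − r₂: -1, 4, 0, -5, -1, 3
d²: 1, 16, 0, 25, 1, 9; Σd² = 52
ρ = 1 − 6·52/(6·35) = 1 − 312/210 = -0.486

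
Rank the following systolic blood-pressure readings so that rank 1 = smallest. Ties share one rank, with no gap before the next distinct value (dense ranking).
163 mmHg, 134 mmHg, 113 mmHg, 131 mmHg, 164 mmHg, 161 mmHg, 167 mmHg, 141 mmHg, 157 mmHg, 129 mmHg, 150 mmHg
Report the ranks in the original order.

Sorted (ascending): 113, 129, 131, 134, 141, 150, 157, 161, 163, 164, 167
No ties — each value takes its position as its rank.

9, 4, 1, 3, 10, 8, 11, 5, 7, 2, 6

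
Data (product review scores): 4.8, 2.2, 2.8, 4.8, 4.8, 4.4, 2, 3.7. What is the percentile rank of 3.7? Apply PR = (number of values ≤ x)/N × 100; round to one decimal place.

50.0

N = 8.
Strictly below 3.7: 3. Equal to 3.7: 1.
PR = 4/8 × 100 = 50.0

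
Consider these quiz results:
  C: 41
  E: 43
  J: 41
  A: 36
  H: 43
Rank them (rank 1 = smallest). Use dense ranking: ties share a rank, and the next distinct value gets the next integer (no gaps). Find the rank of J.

2

Sorted (ascending): 36, 41, 41, 43, 43
The 2 values of 41 share dense rank 2.
The 2 values of 43 share dense rank 3.
Remaining distinct values take the next consecutive integers.
J has value 41 → rank 2.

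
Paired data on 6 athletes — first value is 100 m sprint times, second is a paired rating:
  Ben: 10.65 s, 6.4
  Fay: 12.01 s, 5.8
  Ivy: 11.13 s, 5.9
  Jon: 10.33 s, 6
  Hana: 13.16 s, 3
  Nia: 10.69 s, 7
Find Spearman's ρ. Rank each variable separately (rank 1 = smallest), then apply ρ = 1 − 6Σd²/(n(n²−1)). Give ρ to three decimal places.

Ranks of variable 1: 2, 5, 4, 1, 6, 3
Ranks of variable 2: 5, 2, 3, 4, 1, 6
d = r₁ − r₂: -3, 3, 1, -3, 5, -3
d²: 9, 9, 1, 9, 25, 9; Σd² = 62
ρ = 1 − 6·62/(6·35) = 1 − 372/210 = -0.771

-0.771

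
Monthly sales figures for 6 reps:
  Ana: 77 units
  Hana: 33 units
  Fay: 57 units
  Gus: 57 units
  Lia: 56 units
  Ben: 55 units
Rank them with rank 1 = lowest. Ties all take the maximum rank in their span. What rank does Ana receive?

6

Sorted (ascending): 33, 55, 56, 57, 57, 77
The 2 values of 57 occupy positions 4–5 → each gets rank 5.
Ana has value 77 units → rank 6.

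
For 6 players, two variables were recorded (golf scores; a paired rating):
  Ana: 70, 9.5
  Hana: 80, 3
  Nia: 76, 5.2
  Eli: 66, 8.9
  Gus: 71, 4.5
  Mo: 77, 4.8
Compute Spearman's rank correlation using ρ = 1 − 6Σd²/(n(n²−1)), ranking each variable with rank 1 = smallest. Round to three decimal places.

Ranks of variable 1: 2, 6, 4, 1, 3, 5
Ranks of variable 2: 6, 1, 4, 5, 2, 3
d = r₁ − r₂: -4, 5, 0, -4, 1, 2
d²: 16, 25, 0, 16, 1, 4; Σd² = 62
ρ = 1 − 6·62/(6·35) = 1 − 372/210 = -0.771

-0.771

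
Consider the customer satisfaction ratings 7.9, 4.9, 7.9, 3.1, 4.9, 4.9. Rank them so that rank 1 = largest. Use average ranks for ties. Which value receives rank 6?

Sorted (descending): 7.9, 7.9, 4.9, 4.9, 4.9, 3.1
The 2 values of 7.9 occupy positions 1–2 → average rank (1+2)/2 = 1.5.
The 3 values of 4.9 occupy positions 3–5 → average rank 4.
Rank 6 → value 3.1.

3.1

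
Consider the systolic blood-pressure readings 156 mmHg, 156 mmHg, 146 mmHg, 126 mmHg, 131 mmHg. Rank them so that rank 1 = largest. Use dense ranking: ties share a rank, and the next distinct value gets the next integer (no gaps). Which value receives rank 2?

146

Sorted (descending): 156, 156, 146, 131, 126
The 2 values of 156 share dense rank 1.
Remaining distinct values take the next consecutive integers.
Rank 2 → value 146.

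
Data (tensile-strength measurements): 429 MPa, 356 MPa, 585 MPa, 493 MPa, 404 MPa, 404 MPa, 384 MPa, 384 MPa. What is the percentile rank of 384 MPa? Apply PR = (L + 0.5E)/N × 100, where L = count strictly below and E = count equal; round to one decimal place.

25.0

N = 8.
Strictly below 384: 1. Equal to 384: 2.
PR = (1 + 0.5·2)/8 × 100 = 25.0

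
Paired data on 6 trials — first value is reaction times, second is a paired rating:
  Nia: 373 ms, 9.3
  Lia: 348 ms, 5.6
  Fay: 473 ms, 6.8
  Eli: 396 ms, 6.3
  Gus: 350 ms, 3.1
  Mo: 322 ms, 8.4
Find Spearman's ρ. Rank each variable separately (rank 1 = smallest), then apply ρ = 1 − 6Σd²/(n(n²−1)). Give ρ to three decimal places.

0.086

Ranks of variable 1: 4, 2, 6, 5, 3, 1
Ranks of variable 2: 6, 2, 4, 3, 1, 5
d = r₁ − r₂: -2, 0, 2, 2, 2, -4
d²: 4, 0, 4, 4, 4, 16; Σd² = 32
ρ = 1 − 6·32/(6·35) = 1 − 192/210 = 0.086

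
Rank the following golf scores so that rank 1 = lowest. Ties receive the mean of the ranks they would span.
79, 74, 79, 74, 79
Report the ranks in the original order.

4, 1.5, 4, 1.5, 4

Sorted (ascending): 74, 74, 79, 79, 79
The 2 values of 74 occupy positions 1–2 → average rank (1+2)/2 = 1.5.
The 3 values of 79 occupy positions 3–5 → average rank 4.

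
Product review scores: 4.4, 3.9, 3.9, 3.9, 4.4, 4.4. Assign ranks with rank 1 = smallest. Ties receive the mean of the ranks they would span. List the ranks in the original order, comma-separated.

5, 2, 2, 2, 5, 5

Sorted (ascending): 3.9, 3.9, 3.9, 4.4, 4.4, 4.4
The 3 values of 3.9 occupy positions 1–3 → average rank 2.
The 3 values of 4.4 occupy positions 4–6 → average rank 5.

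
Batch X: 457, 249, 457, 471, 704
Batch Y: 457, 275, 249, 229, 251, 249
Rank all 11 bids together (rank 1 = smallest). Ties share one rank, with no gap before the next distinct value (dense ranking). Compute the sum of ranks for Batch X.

Sorted (ascending): 229, 249, 249, 249, 251, 275, 457, 457, 457, 471, 704
The 3 values of 249 share dense rank 2.
The 3 values of 457 share dense rank 5.
Remaining distinct values take the next consecutive integers.
Batch X values → pooled ranks: 457→5, 249→2, 457→5, 471→6, 704→7
Rank sum = 5 + 2 + 5 + 6 + 7 = 25

25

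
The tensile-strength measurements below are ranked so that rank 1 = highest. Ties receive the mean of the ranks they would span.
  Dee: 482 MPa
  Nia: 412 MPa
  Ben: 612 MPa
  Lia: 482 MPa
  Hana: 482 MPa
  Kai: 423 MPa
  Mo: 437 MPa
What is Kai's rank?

Sorted (descending): 612, 482, 482, 482, 437, 423, 412
The 3 values of 482 occupy positions 2–4 → average rank 3.
Kai has value 423 MPa → rank 6.

6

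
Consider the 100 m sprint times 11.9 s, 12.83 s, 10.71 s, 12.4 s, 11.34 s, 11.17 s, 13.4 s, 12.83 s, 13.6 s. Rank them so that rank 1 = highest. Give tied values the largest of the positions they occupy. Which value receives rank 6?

11.9

Sorted (descending): 13.6, 13.4, 12.83, 12.83, 12.4, 11.9, 11.34, 11.17, 10.71
The 2 values of 12.83 occupy positions 3–4 → each gets rank 4.
Rank 6 → value 11.9.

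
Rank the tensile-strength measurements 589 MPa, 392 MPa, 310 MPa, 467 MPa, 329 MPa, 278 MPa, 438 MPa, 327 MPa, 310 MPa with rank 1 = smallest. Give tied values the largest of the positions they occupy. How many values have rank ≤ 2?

1

Sorted (ascending): 278, 310, 310, 327, 329, 392, 438, 467, 589
The 2 values of 310 occupy positions 2–3 → each gets rank 3.
Ranks ≤ 2: {1} → 1 value.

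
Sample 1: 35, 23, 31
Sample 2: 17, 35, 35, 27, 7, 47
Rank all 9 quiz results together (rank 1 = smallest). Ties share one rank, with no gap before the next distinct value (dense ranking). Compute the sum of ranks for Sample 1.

14

Sorted (ascending): 7, 17, 23, 27, 31, 35, 35, 35, 47
The 3 values of 35 share dense rank 6.
Remaining distinct values take the next consecutive integers.
Sample 1 values → pooled ranks: 35→6, 23→3, 31→5
Rank sum = 6 + 3 + 5 = 14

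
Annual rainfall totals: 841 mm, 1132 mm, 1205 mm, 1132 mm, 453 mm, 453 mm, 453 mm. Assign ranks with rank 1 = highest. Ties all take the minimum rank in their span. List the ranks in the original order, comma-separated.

4, 2, 1, 2, 5, 5, 5

Sorted (descending): 1205, 1132, 1132, 841, 453, 453, 453
The 2 values of 1132 occupy positions 2–3 → each gets rank 2.
The 3 values of 453 occupy positions 5–7 → each gets rank 5.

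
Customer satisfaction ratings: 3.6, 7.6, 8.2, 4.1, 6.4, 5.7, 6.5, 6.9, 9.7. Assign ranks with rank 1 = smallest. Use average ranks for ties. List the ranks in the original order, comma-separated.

Sorted (ascending): 3.6, 4.1, 5.7, 6.4, 6.5, 6.9, 7.6, 8.2, 9.7
No ties — each value takes its position as its rank.

1, 7, 8, 2, 4, 3, 5, 6, 9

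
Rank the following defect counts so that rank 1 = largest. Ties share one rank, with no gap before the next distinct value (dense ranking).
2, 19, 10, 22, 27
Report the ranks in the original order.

5, 3, 4, 2, 1

Sorted (descending): 27, 22, 19, 10, 2
No ties — each value takes its position as its rank.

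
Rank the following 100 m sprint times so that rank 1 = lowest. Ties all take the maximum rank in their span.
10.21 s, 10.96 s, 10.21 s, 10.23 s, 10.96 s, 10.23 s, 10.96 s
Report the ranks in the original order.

2, 7, 2, 4, 7, 4, 7

Sorted (ascending): 10.21, 10.21, 10.23, 10.23, 10.96, 10.96, 10.96
The 2 values of 10.21 occupy positions 1–2 → each gets rank 2.
The 2 values of 10.23 occupy positions 3–4 → each gets rank 4.
The 3 values of 10.96 occupy positions 5–7 → each gets rank 7.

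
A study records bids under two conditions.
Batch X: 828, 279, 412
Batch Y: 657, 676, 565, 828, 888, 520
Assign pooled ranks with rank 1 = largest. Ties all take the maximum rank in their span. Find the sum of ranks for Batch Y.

Sorted (descending): 888, 828, 828, 676, 657, 565, 520, 412, 279
The 2 values of 828 occupy positions 2–3 → each gets rank 3.
Batch Y values → pooled ranks: 657→5, 676→4, 565→6, 828→3, 888→1, 520→7
Rank sum = 5 + 4 + 6 + 3 + 1 + 7 = 26

26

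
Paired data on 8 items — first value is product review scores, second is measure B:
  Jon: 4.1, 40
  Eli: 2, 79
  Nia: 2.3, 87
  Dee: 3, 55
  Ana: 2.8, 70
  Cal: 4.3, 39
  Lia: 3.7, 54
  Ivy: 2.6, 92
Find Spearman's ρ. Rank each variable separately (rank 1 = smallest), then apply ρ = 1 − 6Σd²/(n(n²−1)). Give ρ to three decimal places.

Ranks of variable 1: 7, 1, 2, 5, 4, 8, 6, 3
Ranks of variable 2: 2, 6, 7, 4, 5, 1, 3, 8
d = r₁ − r₂: 5, -5, -5, 1, -1, 7, 3, -5
d²: 25, 25, 25, 1, 1, 49, 9, 25; Σd² = 160
ρ = 1 − 6·160/(8·63) = 1 − 960/504 = -0.905

-0.905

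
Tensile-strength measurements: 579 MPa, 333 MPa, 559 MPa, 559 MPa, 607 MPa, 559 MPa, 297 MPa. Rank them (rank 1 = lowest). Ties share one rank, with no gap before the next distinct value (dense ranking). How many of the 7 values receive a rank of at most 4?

6

Sorted (ascending): 297, 333, 559, 559, 559, 579, 607
The 3 values of 559 share dense rank 3.
Remaining distinct values take the next consecutive integers.
Ranks ≤ 4: {1, 2, 3, 3, 3, 4} → 6 values.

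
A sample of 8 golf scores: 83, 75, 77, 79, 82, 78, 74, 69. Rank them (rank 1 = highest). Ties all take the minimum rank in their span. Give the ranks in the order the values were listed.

Sorted (descending): 83, 82, 79, 78, 77, 75, 74, 69
No ties — each value takes its position as its rank.

1, 6, 5, 3, 2, 4, 7, 8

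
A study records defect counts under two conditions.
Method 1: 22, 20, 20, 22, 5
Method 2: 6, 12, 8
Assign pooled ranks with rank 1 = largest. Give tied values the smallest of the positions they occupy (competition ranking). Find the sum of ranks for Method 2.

Sorted (descending): 22, 22, 20, 20, 12, 8, 6, 5
The 2 values of 22 occupy positions 1–2 → each gets rank 1.
The 2 values of 20 occupy positions 3–4 → each gets rank 3.
Method 2 values → pooled ranks: 6→7, 12→5, 8→6
Rank sum = 7 + 5 + 6 = 18

18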